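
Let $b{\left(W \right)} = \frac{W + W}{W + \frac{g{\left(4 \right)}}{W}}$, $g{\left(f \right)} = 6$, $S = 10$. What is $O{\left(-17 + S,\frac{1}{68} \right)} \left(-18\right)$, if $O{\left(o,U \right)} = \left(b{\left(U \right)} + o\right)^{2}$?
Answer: $- \frac{678936408642}{769785025} \approx -881.98$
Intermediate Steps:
$b{\left(W \right)} = \frac{2 W}{W + \frac{6}{W}}$ ($b{\left(W \right)} = \frac{W + W}{W + \frac{6}{W}} = \frac{2 W}{W + \frac{6}{W}}$)
$O{\left(o,U \right)} = \left(o + \frac{2 U^{2}}{6 + U^{2}}\right)^{2}$ ($O{\left(o,U \right)} = \left(\frac{2 U^{2}}{6 + U^{2}} + o\right)^{2} = \left(o + \frac{2 U^{2}}{6 + U^{2}}\right)^{2}$)
$O{\left(-17 + S,\frac{1}{68} \right)} \left(-18\right) = \frac{\left(2 \left(\frac{1}{68}\right)^{2} + \left(-17 + 10\right) \left(6 + \left(\frac{1}{68}\right)^{2}\right)\right)^{2}}{\left(6 + \left(\frac{1}{68}\right)^{2}\right)^{2}} \left(-18\right) = \frac{\left(\frac{2}{4624} - 7 \left(6 + \left(\frac{1}{68}\right)^{2}\right)\right)^{2}}{\left(6 + \left(\frac{1}{68}\right)^{2}\right)^{2}} \left(-18\right) = \frac{\left(2 \cdot \frac{1}{4624} - 7 \left(6 + \frac{1}{4624}\right)\right)^{2}}{\left(6 + \frac{1}{4624}\right)^{2}} \left(-18\right) = \frac{\left(\frac{1}{2312} - \frac{194215}{4624}\right)^{2}}{\frac{769785025}{21381376}} \left(-18\right) = \frac{21381376 \left(\frac{1}{2312} - \frac{194215}{4624}\right)^{2}}{769785025} \left(-18\right) = \frac{21381376 \left(- \frac{194213}{4624}\right)^{2}}{769785025} \left(-18\right) = \frac{21381376}{769785025} \cdot \frac{37718689369}{21381376} \left(-18\right) = \frac{37718689369}{769785025} \left(-18\right) = - \frac{678936408642}{769785025}$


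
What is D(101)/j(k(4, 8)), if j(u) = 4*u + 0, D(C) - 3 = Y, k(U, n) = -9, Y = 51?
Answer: -3/2 ≈ -1.5000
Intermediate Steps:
D(C) = 54 (D(C) = 3 + 51 = 54)
j(u) = 4*u
D(101)/j(k(4, 8)) = 54/((4*(-9))) = 54/(-36) = 54*(-1/36) = -3/2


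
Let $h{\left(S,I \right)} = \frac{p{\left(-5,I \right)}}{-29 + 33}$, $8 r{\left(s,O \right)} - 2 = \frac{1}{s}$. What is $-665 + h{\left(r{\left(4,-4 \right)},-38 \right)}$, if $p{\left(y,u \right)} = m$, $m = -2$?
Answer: $- \frac{1331}{2} \approx -665.5$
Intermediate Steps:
$r{\left(s,O \right)} = \frac{1}{4} + \frac{1}{8 s}$
$p{\left(y,u \right)} = -2$
$h{\left(S,I \right)} = - \frac{1}{2}$ ($h{\left(S,I \right)} = - \frac{2}{-29 + 33} = - \frac{2}{4} = \left(-2\right) \frac{1}{4} = - \frac{1}{2}$)
$-665 + h{\left(r{\left(4,-4 \right)},-38 \right)} = -665 - \frac{1}{2} = - \frac{1331}{2}$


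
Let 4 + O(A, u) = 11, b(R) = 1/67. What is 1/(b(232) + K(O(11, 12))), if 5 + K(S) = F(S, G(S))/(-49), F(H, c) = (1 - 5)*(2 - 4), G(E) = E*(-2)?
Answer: -3283/16902 ≈ -0.19424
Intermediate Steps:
b(R) = 1/67
O(A, u) = 7 (O(A, u) = -4 + 11 = 7)
G(E) = -2*E
F(H, c) = 8 (F(H, c) = -4*(-2) = 8)
K(S) = -253/49 (K(S) = -5 + 8/(-49) = -5 + 8*(-1/49) = -5 - 8/49 = -253/49)
1/(b(232) + K(O(11, 12))) = 1/(1/67 - 253/49) = 1/(-16902/3283) = -3283/16902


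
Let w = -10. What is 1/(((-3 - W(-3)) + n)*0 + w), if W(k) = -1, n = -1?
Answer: -⅒ ≈ -0.10000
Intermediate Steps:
1/(((-3 - W(-3)) + n)*0 + w) = 1/(((-3 - 1*(-1)) - 1)*0 - 10) = 1/(((-3 + 1) - 1)*0 - 10) = 1/((-2 - 1)*0 - 10) = 1/(-3*0 - 10) = 1/(0 - 10) = 1/(-10) = -⅒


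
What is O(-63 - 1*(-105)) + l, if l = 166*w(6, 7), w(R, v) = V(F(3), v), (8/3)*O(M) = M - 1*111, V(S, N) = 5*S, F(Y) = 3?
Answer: 19713/8 ≈ 2464.1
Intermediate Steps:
O(M) = -333/8 + 3*M/8 (O(M) = 3*(M - 1*111)/8 = 3*(M - 111)/8 = 3*(-111 + M)/8 = -333/8 + 3*M/8)
w(R, v) = 15 (w(R, v) = 5*3 = 15)
l = 2490 (l = 166*15 = 2490)
O(-63 - 1*(-105)) + l = (-333/8 + 3*(-63 - 1*(-105))/8) + 2490 = (-333/8 + 3*(-63 + 105)/8) + 2490 = (-333/8 + (3/8)*42) + 2490 = (-333/8 + 63/4) + 2490 = -207/8 + 2490 = 19713/8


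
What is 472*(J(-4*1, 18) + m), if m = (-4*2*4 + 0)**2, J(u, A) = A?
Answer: 491824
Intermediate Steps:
m = 1024 (m = (-8*4 + 0)**2 = (-32 + 0)**2 = (-32)**2 = 1024)
472*(J(-4*1, 18) + m) = 472*(18 + 1024) = 472*1042 = 491824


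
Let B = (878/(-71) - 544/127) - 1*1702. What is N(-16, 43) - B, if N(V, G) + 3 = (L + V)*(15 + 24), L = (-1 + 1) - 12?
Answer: 5623449/9017 ≈ 623.65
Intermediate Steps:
L = -12 (L = 0 - 12 = -12)
N(V, G) = -471 + 39*V (N(V, G) = -3 + (-12 + V)*(15 + 24) = -3 + (-12 + V)*39 = -3 + (-468 + 39*V) = -471 + 39*V)
B = -15497064/9017 (B = (878*(-1/71) - 544*1/127) - 1702 = (-878/71 - 544/127) - 1702 = -150130/9017 - 1702 = -15497064/9017 ≈ -1718.7)
N(-16, 43) - B = (-471 + 39*(-16)) - 1*(-15497064/9017) = (-471 - 624) + 15497064/9017 = -1095 + 15497064/9017 = 5623449/9017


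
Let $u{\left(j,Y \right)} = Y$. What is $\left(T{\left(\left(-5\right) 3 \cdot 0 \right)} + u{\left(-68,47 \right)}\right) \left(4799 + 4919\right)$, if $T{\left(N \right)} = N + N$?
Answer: $456746$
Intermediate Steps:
$T{\left(N \right)} = 2 N$
$\left(T{\left(\left(-5\right) 3 \cdot 0 \right)} + u{\left(-68,47 \right)}\right) \left(4799 + 4919\right) = \left(2 \left(-5\right) 3 \cdot 0 + 47\right) \left(4799 + 4919\right) = \left(2 \left(\left(-15\right) 0\right) + 47\right) 9718 = \left(2 \cdot 0 + 47\right) 9718 = \left(0 + 47\right) 9718 = 47 \cdot 9718 = 456746$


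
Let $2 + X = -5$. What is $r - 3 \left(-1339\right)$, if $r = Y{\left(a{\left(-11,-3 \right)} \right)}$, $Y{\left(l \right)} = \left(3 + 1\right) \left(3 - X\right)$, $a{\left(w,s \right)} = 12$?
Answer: $4057$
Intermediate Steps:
$X = -7$ ($X = -2 - 5 = -7$)
$Y{\left(l \right)} = 40$ ($Y{\left(l \right)} = \left(3 + 1\right) \left(3 - -7\right) = 4 \left(3 + 7\right) = 4 \cdot 10 = 40$)
$r = 40$
$r - 3 \left(-1339\right) = 40 - 3 \left(-1339\right) = 40 - -4017 = 40 + 4017 = 4057$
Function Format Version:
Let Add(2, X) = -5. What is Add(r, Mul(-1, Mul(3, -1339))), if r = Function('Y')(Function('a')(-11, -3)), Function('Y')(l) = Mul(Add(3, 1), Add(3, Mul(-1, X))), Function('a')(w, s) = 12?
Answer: 4057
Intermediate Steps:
X = -7 (X = Add(-2, -5) = -7)
Function('Y')(l) = 40 (Function('Y')(l) = Mul(Add(3, 1), Add(3, Mul(-1, -7))) = Mul(4, Add(3, 7)) = Mul(4, 10) = 40)
r = 40
Add(r, Mul(-1, Mul(3, -1339))) = Add(40, Mul(-1, Mul(3, -1339))) = Add(40, Mul(-1, -4017)) = Add(40, 4017) = 4057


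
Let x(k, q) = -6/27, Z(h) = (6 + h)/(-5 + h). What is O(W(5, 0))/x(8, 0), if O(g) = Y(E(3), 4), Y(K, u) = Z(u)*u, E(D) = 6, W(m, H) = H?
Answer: 180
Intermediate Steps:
Z(h) = (6 + h)/(-5 + h)
Y(K, u) = u*(6 + u)/(-5 + u) (Y(K, u) = ((6 + u)/(-5 + u))*u = u*(6 + u)/(-5 + u))
x(k, q) = -2/9 (x(k, q) = -6*1/27 = -2/9)
O(g) = -40 (O(g) = 4*(6 + 4)/(-5 + 4) = 4*10/(-1) = 4*(-1)*10 = -40)
O(W(5, 0))/x(8, 0) = -40/(-2/9) = -40*(-9/2) = 180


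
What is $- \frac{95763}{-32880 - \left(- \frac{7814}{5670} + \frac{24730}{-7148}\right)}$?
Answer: $\frac{970298487270}{333100676807} \approx 2.9129$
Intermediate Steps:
$- \frac{95763}{-32880 - \left(- \frac{7814}{5670} + \frac{24730}{-7148}\right)} = - \frac{95763}{-32880 - \left(\left(-7814\right) \frac{1}{5670} + 24730 \left(- \frac{1}{7148}\right)\right)} = - \frac{95763}{-32880 - \left(- \frac{3907}{2835} - \frac{12365}{3574}\right)} = - \frac{95763}{-32880 - - \frac{49018393}{10132290}} = - \frac{95763}{-32880 + \frac{49018393}{10132290}} = - \frac{95763}{- \frac{333100676807}{10132290}} = \left(-95763\right) \left(- \frac{10132290}{333100676807}\right) = \frac{970298487270}{333100676807}$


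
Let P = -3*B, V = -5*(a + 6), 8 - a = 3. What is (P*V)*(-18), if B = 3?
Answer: -8910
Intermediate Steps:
a = 5 (a = 8 - 1*3 = 8 - 3 = 5)
V = -55 (V = -5*(5 + 6) = -5*11 = -55)
P = -9 (P = -3*3 = -9)
(P*V)*(-18) = -9*(-55)*(-18) = 495*(-18) = -8910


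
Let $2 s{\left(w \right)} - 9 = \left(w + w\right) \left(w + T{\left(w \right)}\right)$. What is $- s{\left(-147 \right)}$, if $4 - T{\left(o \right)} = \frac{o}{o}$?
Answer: $- \frac{42345}{2} \approx -21173.0$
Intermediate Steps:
$T{\left(o \right)} = 3$ ($T{\left(o \right)} = 4 - \frac{o}{o} = 4 - 1 = 3$)
$s{\left(w \right)} = \frac{9}{2} + w \left(3 + w\right)$ ($s{\left(w \right)} = \frac{9}{2} + \frac{\left(w + w\right) \left(w + 3\right)}{2} = \frac{9}{2} + \frac{2 w \left(3 + w\right)}{2} = \frac{9}{2} + w \left(3 + w\right)$)
$- s{\left(-147 \right)} = - (\frac{9}{2} + \left(-147\right)^{2} + 3 \left(-147\right)) = - (\frac{9}{2} + 21609 - 441) = \left(-1\right) \frac{42345}{2} = - \frac{42345}{2}$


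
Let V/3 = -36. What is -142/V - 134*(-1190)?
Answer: 8610911/54 ≈ 1.5946e+5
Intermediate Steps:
V = -108 (V = 3*(-36) = -108)
-142/V - 134*(-1190) = -142/(-108) - 134*(-1190) = -142*(-1/108) + 159460 = 71/54 + 159460 = 8610911/54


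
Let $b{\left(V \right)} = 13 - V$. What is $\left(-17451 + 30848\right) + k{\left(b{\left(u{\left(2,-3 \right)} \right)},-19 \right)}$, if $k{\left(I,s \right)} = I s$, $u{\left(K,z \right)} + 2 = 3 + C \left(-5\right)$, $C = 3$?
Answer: $12884$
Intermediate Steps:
$u{\left(K,z \right)} = -14$ ($u{\left(K,z \right)} = -2 + \left(3 + 3 \left(-5\right)\right) = -2 + \left(3 - 15\right) = -2 - 12 = -14$)
$\left(-17451 + 30848\right) + k{\left(b{\left(u{\left(2,-3 \right)} \right)},-19 \right)} = \left(-17451 + 30848\right) + \left(13 - -14\right) \left(-19\right) = 13397 + \left(13 + 14\right) \left(-19\right) = 13397 + 27 \left(-19\right) = 13397 - 513 = 12884$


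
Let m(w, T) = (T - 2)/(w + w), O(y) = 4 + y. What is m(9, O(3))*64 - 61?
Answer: -389/9 ≈ -43.222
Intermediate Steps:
m(w, T) = (-2 + T)/(2*w) (m(w, T) = (-2 + T)/((2*w)) = (-2 + T)*(1/(2*w)) = (-2 + T)/(2*w))
m(9, O(3))*64 - 61 = ((½)*(-2 + (4 + 3))/9)*64 - 61 = ((½)*(⅑)*(-2 + 7))*64 - 61 = ((½)*(⅑)*5)*64 - 61 = (5/18)*64 - 61 = 160/9 - 61 = -389/9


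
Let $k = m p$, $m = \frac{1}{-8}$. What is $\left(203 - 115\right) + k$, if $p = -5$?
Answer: $\frac{709}{8} \approx 88.625$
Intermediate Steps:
$m = - \frac{1}{8} \approx -0.125$
$k = \frac{5}{8}$ ($k = \left(- \frac{1}{8}\right) \left(-5\right) = \frac{5}{8} \approx 0.625$)
$\left(203 - 115\right) + k = \left(203 - 115\right) + \frac{5}{8} = 88 + \frac{5}{8} = \frac{709}{8}$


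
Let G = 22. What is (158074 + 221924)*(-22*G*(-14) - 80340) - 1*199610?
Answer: -27954372482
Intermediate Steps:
(158074 + 221924)*(-22*G*(-14) - 80340) - 1*199610 = (158074 + 221924)*(-22*22*(-14) - 80340) - 1*199610 = 379998*(-484*(-14) - 80340) - 199610 = 379998*(6776 - 80340) - 199610 = 379998*(-73564) - 199610 = -27954172872 - 199610 = -27954372482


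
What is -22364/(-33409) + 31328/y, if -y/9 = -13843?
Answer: 3832900820/4162327083 ≈ 0.92086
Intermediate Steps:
y = 124587 (y = -9*(-13843) = 124587)
-22364/(-33409) + 31328/y = -22364/(-33409) + 31328/124587 = -22364*(-1/33409) + 31328*(1/124587) = 22364/33409 + 31328/124587 = 3832900820/4162327083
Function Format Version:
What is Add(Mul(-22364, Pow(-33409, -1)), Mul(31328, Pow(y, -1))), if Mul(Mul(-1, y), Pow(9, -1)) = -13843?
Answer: Rational(3832900820, 4162327083) ≈ 0.92086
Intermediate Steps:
y = 124587 (y = Mul(-9, -13843) = 124587)
Add(Mul(-22364, Pow(-33409, -1)), Mul(31328, Pow(y, -1))) = Add(Mul(-22364, Pow(-33409, -1)), Mul(31328, Pow(124587, -1))) = Add(Mul(-22364, Rational(-1, 33409)), Mul(31328, Rational(1, 124587))) = Add(Rational(22364, 33409), Rational(31328, 124587)) = Rational(3832900820, 4162327083)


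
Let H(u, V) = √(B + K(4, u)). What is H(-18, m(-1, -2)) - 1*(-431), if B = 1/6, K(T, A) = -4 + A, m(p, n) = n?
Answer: 431 + I*√786/6 ≈ 431.0 + 4.6726*I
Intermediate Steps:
B = ⅙ ≈ 0.16667
H(u, V) = √(-23/6 + u) (H(u, V) = √(⅙ + (-4 + u)) = √(-23/6 + u))
H(-18, m(-1, -2)) - 1*(-431) = √(-138 + 36*(-18))/6 - 1*(-431) = √(-138 - 648)/6 + 431 = √(-786)/6 + 431 = (I*√786)/6 + 431 = I*√786/6 + 431 = 431 + I*√786/6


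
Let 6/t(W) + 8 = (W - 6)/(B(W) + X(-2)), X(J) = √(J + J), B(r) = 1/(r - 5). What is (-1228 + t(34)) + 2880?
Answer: 177923947/107714 + 17661*I/53857 ≈ 1651.8 + 0.32792*I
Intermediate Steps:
B(r) = 1/(-5 + r)
X(J) = √2*√J (X(J) = √(2*J) = √2*√J)
t(W) = 6/(-8 + (-6 + W)/(1/(-5 + W) + 2*I)) (t(W) = 6/(-8 + (W - 6)/(1/(-5 + W) + √2*√(-2))) = 6/(-8 + (-6 + W)/(1/(-5 + W) + √2*(I*√2))) = 6/(-8 + (-6 + W)/(1/(-5 + W) + 2*I)))
(-1228 + t(34)) + 2880 = (-1228 + 6*(-1 + 2*I*(5 - 1*34))/(8 + (-5 + 34)*(6 - 1*34 + 16*I))) + 2880 = (-1228 + 6*(-1 + 2*I*(5 - 34))/(8 + 29*(6 - 34 + 16*I))) + 2880 = (-1228 + 6*(-1 + 2*I*(-29))/(8 + 29*(-28 + 16*I))) + 2880 = (-1228 + 6*(-1 - 58*I)/(8 + (-812 + 464*I))) + 2880 = (-1228 + 6*(-1 - 58*I)/(-804 + 464*I)) + 2880 = (-1228 + 6*((-804 - 464*I)/861712)*(-1 - 58*I)) + 2880 = (-1228 + 3*(-1 - 58*I)*(-804 - 464*I)/430856) + 2880 = 1652 + 3*(-1 - 58*I)*(-804 - 464*I)/430856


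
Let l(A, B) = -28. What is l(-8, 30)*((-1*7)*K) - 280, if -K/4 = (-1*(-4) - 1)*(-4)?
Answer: 9128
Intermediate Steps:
K = 48 (K = -4*(-1*(-4) - 1)*(-4) = -4*(4 - 1)*(-4) = -12*(-4) = -4*(-12) = 48)
l(-8, 30)*((-1*7)*K) - 280 = -28*(-1*7)*48 - 280 = -(-196)*48 - 280 = -28*(-336) - 280 = 9408 - 280 = 9128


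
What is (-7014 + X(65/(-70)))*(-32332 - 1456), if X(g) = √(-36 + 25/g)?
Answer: 236989032 - 33788*I*√10634/13 ≈ 2.3699e+8 - 2.6802e+5*I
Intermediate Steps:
(-7014 + X(65/(-70)))*(-32332 - 1456) = (-7014 + √(-36 + 25/((65/(-70)))))*(-32332 - 1456) = (-7014 + √(-36 + 25/((65*(-1/70)))))*(-33788) = (-7014 + √(-36 + 25/(-13/14)))*(-33788) = (-7014 + √(-36 + 25*(-14/13)))*(-33788) = (-7014 + √(-36 - 350/13))*(-33788) = (-7014 + √(-818/13))*(-33788) = (-7014 + I*√10634/13)*(-33788) = 236989032 - 33788*I*√10634/13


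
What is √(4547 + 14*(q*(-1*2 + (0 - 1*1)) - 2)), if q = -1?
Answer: √4561 ≈ 67.535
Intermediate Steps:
√(4547 + 14*(q*(-1*2 + (0 - 1*1)) - 2)) = √(4547 + 14*(-(-1*2 + (0 - 1*1)) - 2)) = √(4547 + 14*(-(-2 + (0 - 1)) - 2)) = √(4547 + 14*(-(-2 - 1) - 2)) = √(4547 + 14*(-1*(-3) - 2)) = √(4547 + 14*(3 - 2)) = √(4547 + 14*1) = √(4547 + 14) = √4561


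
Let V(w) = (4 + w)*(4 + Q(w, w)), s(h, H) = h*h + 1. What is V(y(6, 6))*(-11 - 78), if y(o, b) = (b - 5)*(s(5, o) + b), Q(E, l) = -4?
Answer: 0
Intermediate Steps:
s(h, H) = 1 + h² (s(h, H) = h² + 1 = 1 + h²)
y(o, b) = (-5 + b)*(26 + b) (y(o, b) = (b - 5)*((1 + 5²) + b) = (-5 + b)*((1 + 25) + b) = (-5 + b)*(26 + b))
V(w) = 0 (V(w) = (4 + w)*(4 - 4) = (4 + w)*0 = 0)
V(y(6, 6))*(-11 - 78) = 0*(-11 - 78) = 0*(-89) = 0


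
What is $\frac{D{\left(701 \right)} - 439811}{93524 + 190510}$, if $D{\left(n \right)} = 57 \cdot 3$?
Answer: $- \frac{219820}{142017} \approx -1.5478$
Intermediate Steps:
$D{\left(n \right)} = 171$
$\frac{D{\left(701 \right)} - 439811}{93524 + 190510} = \frac{171 - 439811}{93524 + 190510} = - \frac{439640}{284034} = \left(-439640\right) \frac{1}{284034} = - \frac{219820}{142017}$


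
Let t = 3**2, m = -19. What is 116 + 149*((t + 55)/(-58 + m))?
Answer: -604/77 ≈ -7.8442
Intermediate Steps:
t = 9
116 + 149*((t + 55)/(-58 + m)) = 116 + 149*((9 + 55)/(-58 - 19)) = 116 + 149*(64/(-77)) = 116 + 149*(64*(-1/77)) = 116 + 149*(-64/77) = 116 - 9536/77 = -604/77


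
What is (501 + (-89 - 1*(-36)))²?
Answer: 200704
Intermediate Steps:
(501 + (-89 - 1*(-36)))² = (501 + (-89 + 36))² = (501 - 53)² = 448² = 200704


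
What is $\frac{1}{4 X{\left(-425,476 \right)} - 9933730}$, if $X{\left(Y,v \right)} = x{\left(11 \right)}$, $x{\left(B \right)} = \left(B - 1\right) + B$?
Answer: $- \frac{1}{9933646} \approx -1.0067 \cdot 10^{-7}$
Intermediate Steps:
$x{\left(B \right)} = -1 + 2 B$ ($x{\left(B \right)} = \left(-1 + B\right) + B = -1 + 2 B$)
$X{\left(Y,v \right)} = 21$ ($X{\left(Y,v \right)} = -1 + 2 \cdot 11 = -1 + 22 = 21$)
$\frac{1}{4 X{\left(-425,476 \right)} - 9933730} = \frac{1}{4 \cdot 21 - 9933730} = \frac{1}{84 - 9933730} = \frac{1}{-9933646} = - \frac{1}{9933646}$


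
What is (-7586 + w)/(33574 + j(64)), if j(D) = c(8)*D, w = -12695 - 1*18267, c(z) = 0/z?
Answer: -19274/16787 ≈ -1.1481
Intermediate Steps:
c(z) = 0
w = -30962 (w = -12695 - 18267 = -30962)
j(D) = 0 (j(D) = 0*D = 0)
(-7586 + w)/(33574 + j(64)) = (-7586 - 30962)/(33574 + 0) = -38548/33574 = -38548*1/33574 = -19274/16787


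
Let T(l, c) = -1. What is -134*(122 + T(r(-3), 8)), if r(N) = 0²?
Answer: -16214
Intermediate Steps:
r(N) = 0
-134*(122 + T(r(-3), 8)) = -134*(122 - 1) = -134*121 = -16214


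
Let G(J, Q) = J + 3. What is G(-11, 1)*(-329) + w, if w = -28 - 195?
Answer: 2409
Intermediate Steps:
G(J, Q) = 3 + J
w = -223
G(-11, 1)*(-329) + w = (3 - 11)*(-329) - 223 = -8*(-329) - 223 = 2632 - 223 = 2409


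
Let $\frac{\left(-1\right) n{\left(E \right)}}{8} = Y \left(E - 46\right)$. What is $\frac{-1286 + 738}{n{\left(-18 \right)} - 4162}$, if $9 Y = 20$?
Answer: $\frac{2466}{13609} \approx 0.1812$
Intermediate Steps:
$Y = \frac{20}{9}$ ($Y = \frac{1}{9} \cdot 20 = \frac{20}{9} \approx 2.2222$)
$n{\left(E \right)} = \frac{7360}{9} - \frac{160 E}{9}$ ($n{\left(E \right)} = - 8 \frac{20 \left(E - 46\right)}{9} = - 8 \frac{20 \left(-46 + E\right)}{9} = - 8 \left(- \frac{920}{9} + \frac{20 E}{9}\right) = \frac{7360}{9} - \frac{160 E}{9}$)
$\frac{-1286 + 738}{n{\left(-18 \right)} - 4162} = \frac{-1286 + 738}{\left(\frac{7360}{9} - -320\right) - 4162} = - \frac{548}{\left(\frac{7360}{9} + 320\right) - 4162} = - \frac{548}{\frac{10240}{9} - 4162} = - \frac{548}{- \frac{27218}{9}} = \left(-548\right) \left(- \frac{9}{27218}\right) = \frac{2466}{13609}$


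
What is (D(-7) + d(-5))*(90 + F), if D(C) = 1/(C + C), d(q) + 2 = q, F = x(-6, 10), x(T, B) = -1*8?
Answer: -4059/7 ≈ -579.86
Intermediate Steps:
x(T, B) = -8
F = -8
d(q) = -2 + q
D(C) = 1/(2*C)
(D(-7) + d(-5))*(90 + F) = ((1/2)/(-7) + (-2 - 5))*(90 - 8) = ((1/2)*(-1/7) - 7)*82 = (-1/14 - 7)*82 = -99/14*82 = -4059/7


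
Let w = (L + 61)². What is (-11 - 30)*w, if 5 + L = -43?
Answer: -6929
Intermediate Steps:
L = -48 (L = -5 - 43 = -48)
w = 169 (w = (-48 + 61)² = 13² = 169)
(-11 - 30)*w = (-11 - 30)*169 = -41*169 = -6929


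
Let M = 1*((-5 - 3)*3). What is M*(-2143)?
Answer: 51432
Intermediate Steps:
M = -24 (M = 1*(-8*3) = 1*(-24) = -24)
M*(-2143) = -24*(-2143) = 51432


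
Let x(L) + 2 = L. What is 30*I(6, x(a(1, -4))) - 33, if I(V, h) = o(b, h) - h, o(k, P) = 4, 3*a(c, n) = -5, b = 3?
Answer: 197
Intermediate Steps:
a(c, n) = -5/3 (a(c, n) = (1/3)*(-5) = -5/3)
x(L) = -2 + L
I(V, h) = 4 - h
30*I(6, x(a(1, -4))) - 33 = 30*(4 - (-2 - 5/3)) - 33 = 30*(4 - 1*(-11/3)) - 33 = 30*(4 + 11/3) - 33 = 30*(23/3) - 33 = 230 - 33 = 197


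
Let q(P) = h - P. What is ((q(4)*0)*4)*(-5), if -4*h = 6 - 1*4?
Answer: 0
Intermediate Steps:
h = -½ (h = -(6 - 1*4)/4 = -(6 - 4)/4 = -¼*2 = -½ ≈ -0.50000)
q(P) = -½ - P
((q(4)*0)*4)*(-5) = (((-½ - 1*4)*0)*4)*(-5) = (((-½ - 4)*0)*4)*(-5) = (-9/2*0*4)*(-5) = (0*4)*(-5) = 0*(-5) = 0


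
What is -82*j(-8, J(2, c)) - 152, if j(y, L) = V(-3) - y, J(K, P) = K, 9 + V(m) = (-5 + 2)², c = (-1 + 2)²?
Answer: -808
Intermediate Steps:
c = 1 (c = 1² = 1)
V(m) = 0 (V(m) = -9 + (-5 + 2)² = -9 + (-3)² = -9 + 9 = 0)
j(y, L) = -y (j(y, L) = 0 - y = -y)
-82*j(-8, J(2, c)) - 152 = -(-82)*(-8) - 152 = -82*8 - 152 = -656 - 152 = -808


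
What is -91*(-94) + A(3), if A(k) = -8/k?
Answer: 25654/3 ≈ 8551.3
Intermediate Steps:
-91*(-94) + A(3) = -91*(-94) - 8/3 = 8554 - 8*⅓ = 8554 - 8/3 = 25654/3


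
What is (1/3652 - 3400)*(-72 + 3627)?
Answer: -44141720445/3652 ≈ -1.2087e+7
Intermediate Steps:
(1/3652 - 3400)*(-72 + 3627) = (1/3652 - 3400)*3555 = -12416799/3652*3555 = -44141720445/3652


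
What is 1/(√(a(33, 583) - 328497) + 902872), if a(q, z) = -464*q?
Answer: 902872/815178192193 - 3*I*√38201/815178192193 ≈ 1.1076e-6 - 7.1929e-10*I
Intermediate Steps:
1/(√(a(33, 583) - 328497) + 902872) = 1/(√(-464*33 - 328497) + 902872) = 1/(√(-15312 - 328497) + 902872) = 1/(√(-343809) + 902872) = 1/(3*I*√38201 + 902872) = 1/(902872 + 3*I*√38201)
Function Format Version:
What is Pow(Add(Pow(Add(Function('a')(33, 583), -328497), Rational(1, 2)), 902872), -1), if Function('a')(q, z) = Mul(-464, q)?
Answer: Add(Rational(902872, 815178192193), Mul(Rational(-3, 815178192193), I, Pow(38201, Rational(1, 2)))) ≈ Add(1.1076e-6, Mul(-7.1929e-10, I))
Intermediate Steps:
Pow(Add(Pow(Add(Function('a')(33, 583), -328497), Rational(1, 2)), 902872), -1) = Pow(Add(Pow(Add(Mul(-464, 33), -328497), Rational(1, 2)), 902872), -1) = Pow(Add(Pow(Add(-15312, -328497), Rational(1, 2)), 902872), -1) = Pow(Add(Pow(-343809, Rational(1, 2)), 902872), -1) = Pow(Add(Mul(3, I, Pow(38201, Rational(1, 2))), 902872), -1) = Pow(Add(902872, Mul(3, I, Pow(38201, Rational(1, 2)))), -1)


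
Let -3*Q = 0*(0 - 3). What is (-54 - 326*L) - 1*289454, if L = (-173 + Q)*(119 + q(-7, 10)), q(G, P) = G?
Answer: 6027068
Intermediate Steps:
Q = 0 (Q = -0*(0 - 3) = -0*(-3) = -1/3*0 = 0)
L = -19376 (L = (-173 + 0)*(119 - 7) = -173*112 = -19376)
(-54 - 326*L) - 1*289454 = (-54 - 326*(-19376)) - 1*289454 = (-54 + 6316576) - 289454 = 6316522 - 289454 = 6027068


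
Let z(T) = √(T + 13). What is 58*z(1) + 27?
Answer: 27 + 58*√14 ≈ 244.02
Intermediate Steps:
z(T) = √(13 + T)
58*z(1) + 27 = 58*√(13 + 1) + 27 = 58*√14 + 27 = 27 + 58*√14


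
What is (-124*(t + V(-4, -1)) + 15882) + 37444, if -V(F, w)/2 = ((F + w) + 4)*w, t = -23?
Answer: 56426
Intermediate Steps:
V(F, w) = -2*w*(4 + F + w) (V(F, w) = -2*((F + w) + 4)*w = -2*(4 + F + w)*w = -2*w*(4 + F + w))
(-124*(t + V(-4, -1)) + 15882) + 37444 = (-124*(-23 - 2*(-1)*(4 - 4 - 1)) + 15882) + 37444 = (-124*(-23 - 2*(-1)*(-1)) + 15882) + 37444 = (-124*(-23 - 2) + 15882) + 37444 = (-124*(-25) + 15882) + 37444 = (3100 + 15882) + 37444 = 18982 + 37444 = 56426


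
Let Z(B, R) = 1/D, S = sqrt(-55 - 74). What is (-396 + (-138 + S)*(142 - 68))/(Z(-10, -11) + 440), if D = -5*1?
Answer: -17680/733 + 370*I*sqrt(129)/2199 ≈ -24.12 + 1.911*I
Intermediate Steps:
D = -5
S = I*sqrt(129) (S = sqrt(-129) = I*sqrt(129) ≈ 11.358*I)
Z(B, R) = -1/5 (Z(B, R) = 1/(-5) = -1/5)
(-396 + (-138 + S)*(142 - 68))/(Z(-10, -11) + 440) = (-396 + (-138 + I*sqrt(129))*(142 - 68))/(-1/5 + 440) = (-396 + (-138 + I*sqrt(129))*74)/(2199/5) = (-396 + (-10212 + 74*I*sqrt(129)))*(5/2199) = (-10608 + 74*I*sqrt(129))*(5/2199) = -17680/733 + 370*I*sqrt(129)/2199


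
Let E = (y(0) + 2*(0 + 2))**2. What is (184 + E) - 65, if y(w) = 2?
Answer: 155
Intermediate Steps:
E = 36 (E = (2 + 2*(0 + 2))**2 = (2 + 2*2)**2 = (2 + 4)**2 = 6**2 = 36)
(184 + E) - 65 = (184 + 36) - 65 = 220 - 65 = 155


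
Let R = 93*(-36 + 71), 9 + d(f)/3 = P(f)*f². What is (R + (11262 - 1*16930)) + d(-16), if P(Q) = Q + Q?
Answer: -27016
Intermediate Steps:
P(Q) = 2*Q
d(f) = -27 + 6*f³ (d(f) = -27 + 3*((2*f)*f²) = -27 + 3*(2*f³) = -27 + 6*f³)
R = 3255 (R = 93*35 = 3255)
(R + (11262 - 1*16930)) + d(-16) = (3255 + (11262 - 1*16930)) + (-27 + 6*(-16)³) = (3255 + (11262 - 16930)) + (-27 + 6*(-4096)) = (3255 - 5668) + (-27 - 24576) = -2413 - 24603 = -27016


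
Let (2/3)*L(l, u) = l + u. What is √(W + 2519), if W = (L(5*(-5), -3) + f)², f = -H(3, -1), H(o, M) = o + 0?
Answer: 8*√71 ≈ 67.409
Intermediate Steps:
L(l, u) = 3*l/2 + 3*u/2 (L(l, u) = 3*(l + u)/2 = 3*l/2 + 3*u/2)
H(o, M) = o
f = -3 (f = -1*3 = -3)
W = 2025 (W = ((3*(5*(-5))/2 + (3/2)*(-3)) - 3)² = (((3/2)*(-25) - 9/2) - 3)² = ((-75/2 - 9/2) - 3)² = (-42 - 3)² = (-45)² = 2025)
√(W + 2519) = √(2025 + 2519) = √4544 = 8*√71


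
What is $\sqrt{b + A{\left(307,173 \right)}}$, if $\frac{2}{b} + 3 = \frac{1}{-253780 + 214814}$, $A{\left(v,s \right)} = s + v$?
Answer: $\frac{2 \sqrt{1947167183}}{4031} \approx 21.894$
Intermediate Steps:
$b = - \frac{77932}{116899}$ ($b = \frac{2}{-3 + \frac{1}{-253780 + 214814}} = \frac{2}{-3 + \frac{1}{-38966}} = \frac{2}{-3 - \frac{1}{38966}} = \frac{2}{- \frac{116899}{38966}} = 2 \left(- \frac{38966}{116899}\right) = - \frac{77932}{116899} \approx -0.66666$)
$\sqrt{b + A{\left(307,173 \right)}} = \sqrt{- \frac{77932}{116899} + \left(173 + 307\right)} = \sqrt{- \frac{77932}{116899} + 480} = \sqrt{\frac{56033588}{116899}} = \frac{2 \sqrt{1947167183}}{4031}$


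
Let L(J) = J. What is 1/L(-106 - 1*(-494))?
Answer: 1/388 ≈ 0.0025773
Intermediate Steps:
1/L(-106 - 1*(-494)) = 1/(-106 - 1*(-494)) = 1/(-106 + 494) = 1/388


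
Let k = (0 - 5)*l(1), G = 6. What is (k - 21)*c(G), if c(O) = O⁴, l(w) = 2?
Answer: -40176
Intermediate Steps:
k = -10 (k = (0 - 5)*2 = -5*2 = -10)
(k - 21)*c(G) = (-10 - 21)*6⁴ = -31*1296 = -40176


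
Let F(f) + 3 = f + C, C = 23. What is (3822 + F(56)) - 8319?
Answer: -4421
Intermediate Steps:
F(f) = 20 + f (F(f) = -3 + (f + 23) = -3 + (23 + f) = 20 + f)
(3822 + F(56)) - 8319 = (3822 + (20 + 56)) - 8319 = (3822 + 76) - 8319 = 3898 - 8319 = -4421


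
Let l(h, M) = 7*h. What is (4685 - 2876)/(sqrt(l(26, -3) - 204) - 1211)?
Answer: -2190699/1466543 - 1809*I*sqrt(22)/1466543 ≈ -1.4938 - 0.0057857*I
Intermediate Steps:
(4685 - 2876)/(sqrt(l(26, -3) - 204) - 1211) = (4685 - 2876)/(sqrt(7*26 - 204) - 1211) = 1809/(sqrt(182 - 204) - 1211) = 1809/(sqrt(-22) - 1211) = 1809/(I*sqrt(22) - 1211) = 1809/(-1211 + I*sqrt(22))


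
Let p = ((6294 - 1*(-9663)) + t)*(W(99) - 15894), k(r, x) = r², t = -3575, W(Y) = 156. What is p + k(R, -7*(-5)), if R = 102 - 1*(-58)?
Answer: -194842316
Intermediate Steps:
R = 160 (R = 102 + 58 = 160)
p = -194867916 (p = ((6294 - 1*(-9663)) - 3575)*(156 - 15894) = ((6294 + 9663) - 3575)*(-15738) = (15957 - 3575)*(-15738) = 12382*(-15738) = -194867916)
p + k(R, -7*(-5)) = -194867916 + 160² = -194867916 + 25600 = -194842316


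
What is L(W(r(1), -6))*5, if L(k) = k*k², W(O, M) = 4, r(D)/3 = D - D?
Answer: 320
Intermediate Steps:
r(D) = 0 (r(D) = 3*(D - D) = 3*0 = 0)
L(k) = k³
L(W(r(1), -6))*5 = 4³*5 = 64*5 = 320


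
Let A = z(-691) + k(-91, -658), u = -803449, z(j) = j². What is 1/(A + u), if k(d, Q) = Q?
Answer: -1/326626 ≈ -3.0616e-6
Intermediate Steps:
A = 476823 (A = (-691)² - 658 = 477481 - 658 = 476823)
1/(A + u) = 1/(476823 - 803449) = 1/(-326626) = -1/326626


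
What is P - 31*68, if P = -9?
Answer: -2117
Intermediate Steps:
P - 31*68 = -9 - 31*68 = -9 - 2108 = -2117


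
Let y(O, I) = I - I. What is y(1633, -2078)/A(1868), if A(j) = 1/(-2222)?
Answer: 0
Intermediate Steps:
A(j) = -1/2222
y(O, I) = 0
y(1633, -2078)/A(1868) = 0/(-1/2222) = 0*(-2222) = 0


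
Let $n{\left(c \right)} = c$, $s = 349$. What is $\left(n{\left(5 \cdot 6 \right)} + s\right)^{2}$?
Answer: $143641$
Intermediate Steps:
$\left(n{\left(5 \cdot 6 \right)} + s\right)^{2} = \left(5 \cdot 6 + 349\right)^{2} = \left(30 + 349\right)^{2} = 379^{2} = 143641$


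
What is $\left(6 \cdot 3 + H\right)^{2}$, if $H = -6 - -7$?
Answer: $361$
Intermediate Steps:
$H = 1$ ($H = -6 + 7 = 1$)
$\left(6 \cdot 3 + H\right)^{2} = \left(6 \cdot 3 + 1\right)^{2} = \left(18 + 1\right)^{2} = 19^{2} = 361$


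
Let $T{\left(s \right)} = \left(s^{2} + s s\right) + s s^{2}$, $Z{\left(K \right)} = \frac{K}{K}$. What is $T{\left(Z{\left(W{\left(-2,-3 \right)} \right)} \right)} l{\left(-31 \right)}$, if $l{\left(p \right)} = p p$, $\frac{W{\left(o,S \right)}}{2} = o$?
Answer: $2883$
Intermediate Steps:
$W{\left(o,S \right)} = 2 o$
$Z{\left(K \right)} = 1$
$l{\left(p \right)} = p^{2}$
$T{\left(s \right)} = s^{3} + 2 s^{2}$ ($T{\left(s \right)} = \left(s^{2} + s^{2}\right) + s^{3} = 2 s^{2} + s^{3} = s^{3} + 2 s^{2}$)
$T{\left(Z{\left(W{\left(-2,-3 \right)} \right)} \right)} l{\left(-31 \right)} = 1^{2} \left(2 + 1\right) \left(-31\right)^{2} = 1 \cdot 3 \cdot 961 = 3 \cdot 961 = 2883$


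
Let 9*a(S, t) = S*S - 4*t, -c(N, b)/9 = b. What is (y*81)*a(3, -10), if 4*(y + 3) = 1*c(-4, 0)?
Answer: -1323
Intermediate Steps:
c(N, b) = -9*b
a(S, t) = -4*t/9 + S²/9 (a(S, t) = (S*S - 4*t)/9 = (S² - 4*t)/9 = -4*t/9 + S²/9)
y = -3 (y = -3 + (1*(-9*0))/4 = -3 + (1*0)/4 = -3 + (¼)*0 = -3 + 0 = -3)
(y*81)*a(3, -10) = (-3*81)*(-4/9*(-10) + (⅑)*3²) = -243*(40/9 + (⅑)*9) = -243*(40/9 + 1) = -243*49/9 = -1323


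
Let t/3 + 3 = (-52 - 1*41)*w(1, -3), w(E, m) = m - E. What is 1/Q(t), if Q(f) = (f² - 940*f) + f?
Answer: 1/185976 ≈ 5.3770e-6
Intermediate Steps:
t = 1107 (t = -9 + 3*((-52 - 1*41)*(-3 - 1*1)) = -9 + 3*((-52 - 41)*(-3 - 1)) = -9 + 3*(-93*(-4)) = -9 + 3*372 = -9 + 1116 = 1107)
Q(f) = f² - 939*f
1/Q(t) = 1/(1107*(-939 + 1107)) = 1/(1107*168) = 1/185976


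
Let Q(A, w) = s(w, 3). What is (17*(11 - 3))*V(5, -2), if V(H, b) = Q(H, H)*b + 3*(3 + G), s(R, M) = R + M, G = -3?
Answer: -2176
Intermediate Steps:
s(R, M) = M + R
Q(A, w) = 3 + w
V(H, b) = b*(3 + H) (V(H, b) = (3 + H)*b + 3*(3 - 3) = b*(3 + H) + 3*0 = b*(3 + H) + 0 = b*(3 + H))
(17*(11 - 3))*V(5, -2) = (17*(11 - 3))*(-2*(3 + 5)) = (17*8)*(-2*8) = 136*(-16) = -2176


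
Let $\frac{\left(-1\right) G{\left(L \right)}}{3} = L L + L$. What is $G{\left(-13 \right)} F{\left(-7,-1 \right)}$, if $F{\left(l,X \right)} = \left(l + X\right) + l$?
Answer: $7020$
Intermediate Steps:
$F{\left(l,X \right)} = X + 2 l$ ($F{\left(l,X \right)} = \left(X + l\right) + l = X + 2 l$)
$G{\left(L \right)} = - 3 L - 3 L^{2}$ ($G{\left(L \right)} = - 3 \left(L L + L\right) = - 3 \left(L^{2} + L\right) = - 3 \left(L + L^{2}\right) = - 3 L - 3 L^{2}$)
$G{\left(-13 \right)} F{\left(-7,-1 \right)} = \left(-3\right) \left(-13\right) \left(1 - 13\right) \left(-1 + 2 \left(-7\right)\right) = \left(-3\right) \left(-13\right) \left(-12\right) \left(-1 - 14\right) = \left(-468\right) \left(-15\right) = 7020$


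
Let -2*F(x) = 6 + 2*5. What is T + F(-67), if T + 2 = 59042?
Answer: 59032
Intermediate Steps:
F(x) = -8 (F(x) = -(6 + 2*5)/2 = -(6 + 10)/2 = -1/2*16 = -8)
T = 59040 (T = -2 + 59042 = 59040)
T + F(-67) = 59040 - 8 = 59032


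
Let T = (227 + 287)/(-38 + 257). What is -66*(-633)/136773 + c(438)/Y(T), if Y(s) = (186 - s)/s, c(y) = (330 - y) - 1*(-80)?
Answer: -8003496/152805835 ≈ -0.052377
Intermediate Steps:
c(y) = 410 - y (c(y) = (330 - y) + 80 = 410 - y)
T = 514/219 ≈ 2.3470
Y(s) = (186 - s)/s
-66*(-633)/136773 + c(438)/Y(T) = -66*(-633)/136773 + (410 - 1*438)/(((186 - 1*514/219)/(514/219))) = 41778*(1/136773) + (410 - 438)/((219*(186 - 514/219)/514)) = 4642/15197 - 28/((219/514)*(40220/219)) = 4642/15197 - 28/20110/257 = 4642/15197 - 28*257/20110 = 4642/15197 - 3598/10055 = -8003496/152805835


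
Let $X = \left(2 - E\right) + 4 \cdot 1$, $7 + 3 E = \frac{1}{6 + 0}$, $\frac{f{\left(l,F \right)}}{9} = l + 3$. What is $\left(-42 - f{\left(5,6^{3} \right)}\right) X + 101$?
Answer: $- \frac{2528}{3} \approx -842.67$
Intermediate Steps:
$f{\left(l,F \right)} = 27 + 9 l$ ($f{\left(l,F \right)} = 9 \left(l + 3\right) = 9 \left(3 + l\right) = 27 + 9 l$)
$E = - \frac{41}{18}$ ($E = - \frac{7}{3} + \frac{1}{3 \left(6 + 0\right)} = - \frac{7}{3} + \frac{1}{3 \cdot 6} = - \frac{7}{3} + \frac{1}{3} \cdot \frac{1}{6} = - \frac{7}{3} + \frac{1}{18} = - \frac{41}{18} \approx -2.2778$)
$X = \frac{149}{18}$ ($X = \left(2 - - \frac{41}{18}\right) + 4 \cdot 1 = \left(2 + \frac{41}{18}\right) + 4 = \frac{77}{18} + 4 = \frac{149}{18} \approx 8.2778$)
$\left(-42 - f{\left(5,6^{3} \right)}\right) X + 101 = \left(-42 - \left(27 + 9 \cdot 5\right)\right) \frac{149}{18} + 101 = \left(-42 - \left(27 + 45\right)\right) \frac{149}{18} + 101 = \left(-42 - 72\right) \frac{149}{18} + 101 = \left(-114\right) \frac{149}{18} + 101 = - \frac{2831}{3} + 101 = - \frac{2528}{3}$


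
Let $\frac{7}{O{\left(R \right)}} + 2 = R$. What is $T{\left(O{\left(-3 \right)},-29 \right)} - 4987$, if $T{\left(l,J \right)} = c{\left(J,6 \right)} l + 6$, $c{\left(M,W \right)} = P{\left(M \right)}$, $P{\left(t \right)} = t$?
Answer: $- \frac{24702}{5} \approx -4940.4$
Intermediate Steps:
$O{\left(R \right)} = \frac{7}{-2 + R}$
$c{\left(M,W \right)} = M$
$T{\left(l,J \right)} = 6 + J l$ ($T{\left(l,J \right)} = J l + 6 = 6 + J l$)
$T{\left(O{\left(-3 \right)},-29 \right)} - 4987 = \left(6 - 29 \frac{7}{-2 - 3}\right) - 4987 = \left(6 - 29 \frac{7}{-5}\right) - 4987 = \left(6 - 29 \cdot 7 \left(- \frac{1}{5}\right)\right) - 4987 = \left(6 - - \frac{203}{5}\right) - 4987 = \left(6 + \frac{203}{5}\right) - 4987 = \frac{233}{5} - 4987 = - \frac{24702}{5}$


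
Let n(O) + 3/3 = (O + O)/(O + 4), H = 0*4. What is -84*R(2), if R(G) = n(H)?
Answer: 84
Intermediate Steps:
H = 0
n(O) = -1 + 2*O/(4 + O) (n(O) = -1 + (O + O)/(O + 4) = -1 + (2*O)/(4 + O) = -1 + 2*O/(4 + O))
R(G) = -1 (R(G) = (-4 + 0)/(4 + 0) = -4/4 = (¼)*(-4) = -1)
-84*R(2) = -84*(-1) = 84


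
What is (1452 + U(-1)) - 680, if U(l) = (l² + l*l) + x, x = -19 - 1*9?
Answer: 746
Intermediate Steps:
x = -28 (x = -19 - 9 = -28)
U(l) = -28 + 2*l² (U(l) = (l² + l*l) - 28 = (l² + l²) - 28 = 2*l² - 28 = -28 + 2*l²)
(1452 + U(-1)) - 680 = (1452 + (-28 + 2*(-1)²)) - 680 = (1452 + (-28 + 2*1)) - 680 = (1452 + (-28 + 2)) - 680 = (1452 - 26) - 680 = 1426 - 680 = 746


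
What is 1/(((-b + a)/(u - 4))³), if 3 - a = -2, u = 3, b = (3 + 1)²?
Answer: 1/1331 ≈ 0.00075131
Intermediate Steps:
b = 16 (b = 4² = 16)
a = 5 (a = 3 - 1*(-2) = 3 + 2 = 5)
1/(((-b + a)/(u - 4))³) = 1/(((-1*16 + 5)/(3 - 4))³) = 1/(((-16 + 5)/(-1))³) = 1/((-1*(-11))³) = 1/(11³) = 1/1331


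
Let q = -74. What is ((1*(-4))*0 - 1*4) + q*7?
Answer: -522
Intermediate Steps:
((1*(-4))*0 - 1*4) + q*7 = ((1*(-4))*0 - 1*4) - 74*7 = (-4*0 - 4) - 518 = (0 - 4) - 518 = -4 - 518 = -522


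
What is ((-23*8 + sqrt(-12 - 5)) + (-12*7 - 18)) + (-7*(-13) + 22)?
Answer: -173 + I*sqrt(17) ≈ -173.0 + 4.1231*I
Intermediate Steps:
((-23*8 + sqrt(-12 - 5)) + (-12*7 - 18)) + (-7*(-13) + 22) = ((-184 + sqrt(-17)) + (-84 - 18)) + (91 + 22) = ((-184 + I*sqrt(17)) - 102) + 113 = (-286 + I*sqrt(17)) + 113 = -173 + I*sqrt(17)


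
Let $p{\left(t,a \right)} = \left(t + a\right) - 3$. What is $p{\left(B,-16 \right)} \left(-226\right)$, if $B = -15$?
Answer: $7684$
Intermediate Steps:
$p{\left(t,a \right)} = -3 + a + t$ ($p{\left(t,a \right)} = \left(a + t\right) - 3 = -3 + a + t$)
$p{\left(B,-16 \right)} \left(-226\right) = \left(-3 - 16 - 15\right) \left(-226\right) = \left(-34\right) \left(-226\right) = 7684$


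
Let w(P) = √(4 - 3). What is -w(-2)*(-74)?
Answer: 74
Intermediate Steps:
w(P) = 1 (w(P) = √1 = 1)
-w(-2)*(-74) = -(-74) = -1*(-74) = 74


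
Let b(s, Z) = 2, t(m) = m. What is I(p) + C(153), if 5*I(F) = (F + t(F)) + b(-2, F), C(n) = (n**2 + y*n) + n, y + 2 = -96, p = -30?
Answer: 42782/5 ≈ 8556.4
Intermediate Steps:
y = -98 (y = -2 - 96 = -98)
C(n) = n**2 - 97*n (C(n) = (n**2 - 98*n) + n = n**2 - 97*n)
I(F) = 2/5 + 2*F/5 (I(F) = ((F + F) + 2)/5 = (2*F + 2)/5 = (2 + 2*F)/5 = 2/5 + 2*F/5)
I(p) + C(153) = (2/5 + (2/5)*(-30)) + 153*(-97 + 153) = (2/5 - 12) + 153*56 = -58/5 + 8568 = 42782/5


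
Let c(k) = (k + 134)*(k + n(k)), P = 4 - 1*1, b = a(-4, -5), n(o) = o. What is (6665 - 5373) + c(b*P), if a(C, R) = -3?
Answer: -958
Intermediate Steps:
b = -3
P = 3 (P = 4 - 1 = 3)
c(k) = 2*k*(134 + k) (c(k) = (k + 134)*(k + k) = (134 + k)*(2*k) = 2*k*(134 + k))
(6665 - 5373) + c(b*P) = (6665 - 5373) + 2*(-3*3)*(134 - 3*3) = 1292 + 2*(-9)*(134 - 9) = 1292 + 2*(-9)*125 = 1292 - 2250 = -958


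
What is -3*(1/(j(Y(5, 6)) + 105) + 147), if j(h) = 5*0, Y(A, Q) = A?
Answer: -15436/35 ≈ -441.03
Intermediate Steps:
j(h) = 0
-3*(1/(j(Y(5, 6)) + 105) + 147) = -3*(1/(0 + 105) + 147) = -3*(1/105 + 147) = -3*15436/105 = -15436/35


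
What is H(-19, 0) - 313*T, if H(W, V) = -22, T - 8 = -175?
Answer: 52249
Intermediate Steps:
T = -167 (T = 8 - 175 = -167)
H(-19, 0) - 313*T = -22 - 313*(-167) = -22 + 52271 = 52249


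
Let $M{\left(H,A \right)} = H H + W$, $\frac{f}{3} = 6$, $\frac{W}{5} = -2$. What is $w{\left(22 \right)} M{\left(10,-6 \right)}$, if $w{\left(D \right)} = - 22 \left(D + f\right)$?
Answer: $-79200$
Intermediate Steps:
$W = -10$ ($W = 5 \left(-2\right) = -10$)
$f = 18$ ($f = 3 \cdot 6 = 18$)
$M{\left(H,A \right)} = -10 + H^{2}$ ($M{\left(H,A \right)} = H H - 10 = H^{2} - 10 = -10 + H^{2}$)
$w{\left(D \right)} = -396 - 22 D$ ($w{\left(D \right)} = - 22 \left(D + 18\right) = - 22 \left(18 + D\right) = -396 - 22 D$)
$w{\left(22 \right)} M{\left(10,-6 \right)} = \left(-396 - 484\right) \left(-10 + 10^{2}\right) = \left(-396 - 484\right) \left(-10 + 100\right) = \left(-880\right) 90 = -79200$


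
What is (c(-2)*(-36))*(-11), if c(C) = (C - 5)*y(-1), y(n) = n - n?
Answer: 0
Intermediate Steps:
y(n) = 0
c(C) = 0 (c(C) = (C - 5)*0 = (-5 + C)*0 = 0)
(c(-2)*(-36))*(-11) = (0*(-36))*(-11) = 0*(-11) = 0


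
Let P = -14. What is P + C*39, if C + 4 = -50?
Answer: -2120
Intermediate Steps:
C = -54 (C = -4 - 50 = -54)
P + C*39 = -14 - 54*39 = -14 - 2106 = -2120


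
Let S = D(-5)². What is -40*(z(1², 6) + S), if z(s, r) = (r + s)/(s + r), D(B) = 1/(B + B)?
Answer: -202/5 ≈ -40.400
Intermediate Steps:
D(B) = 1/(2*B)
z(s, r) = 1 (z(s, r) = (r + s)/(r + s) = 1)
S = 1/100 (S = ((½)/(-5))² = ((½)*(-⅕))² = (-⅒)² = 1/100 ≈ 0.010000)
-40*(z(1², 6) + S) = -40*(1 + 1/100) = -40*101/100 = -202/5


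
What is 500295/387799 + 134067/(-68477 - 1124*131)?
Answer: 18644363054/27885462693 ≈ 0.66860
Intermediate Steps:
500295/387799 + 134067/(-68477 - 1124*131) = 500295*(1/387799) + 134067/(-68477 - 1*147244) = 500295/387799 + 134067/(-68477 - 147244) = 500295/387799 + 134067/(-215721) = 500295/387799 + 134067*(-1/215721) = 500295/387799 - 44689/71907 = 18644363054/27885462693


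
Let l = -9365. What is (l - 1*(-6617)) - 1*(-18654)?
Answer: 15906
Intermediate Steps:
(l - 1*(-6617)) - 1*(-18654) = (-9365 - 1*(-6617)) - 1*(-18654) = (-9365 + 6617) + 18654 = -2748 + 18654 = 15906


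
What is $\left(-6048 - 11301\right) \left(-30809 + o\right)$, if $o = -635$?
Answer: $545521956$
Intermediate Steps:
$\left(-6048 - 11301\right) \left(-30809 + o\right) = \left(-6048 - 11301\right) \left(-30809 - 635\right) = \left(-17349\right) \left(-31444\right) = 545521956$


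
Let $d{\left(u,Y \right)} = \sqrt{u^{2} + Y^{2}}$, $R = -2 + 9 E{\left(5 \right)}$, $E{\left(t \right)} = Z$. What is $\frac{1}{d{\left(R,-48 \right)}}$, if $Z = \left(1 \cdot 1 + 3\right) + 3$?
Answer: $\frac{\sqrt{241}}{1205} \approx 0.012883$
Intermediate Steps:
$Z = 7$ ($Z = \left(1 + 3\right) + 3 = 4 + 3 = 7$)
$E{\left(t \right)} = 7$
$R = 61$ ($R = -2 + 9 \cdot 7 = -2 + 63 = 61$)
$d{\left(u,Y \right)} = \sqrt{Y^{2} + u^{2}}$
$\frac{1}{d{\left(R,-48 \right)}} = \frac{1}{\sqrt{\left(-48\right)^{2} + 61^{2}}} = \frac{1}{\sqrt{2304 + 3721}} = \frac{1}{\sqrt{6025}} = \frac{1}{5 \sqrt{241}} = \frac{\sqrt{241}}{1205}$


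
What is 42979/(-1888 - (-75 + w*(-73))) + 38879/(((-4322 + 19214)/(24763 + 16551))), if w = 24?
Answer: 2862971297/26718 ≈ 1.0716e+5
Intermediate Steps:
42979/(-1888 - (-75 + w*(-73))) + 38879/(((-4322 + 19214)/(24763 + 16551))) = 42979/(-1888 - (-75 + 24*(-73))) + 38879/(((-4322 + 19214)/(24763 + 16551))) = 42979/(-1888 - (-75 - 1752)) + 38879/((14892/41314)) = 42979/(-1888 - 1*(-1827)) + 38879/((14892*(1/41314))) = 42979/(-1888 + 1827) + 38879/(7446/20657) = 42979/(-61) + 38879*(20657/7446) = 42979*(-1/61) + 47242559/438 = -42979/61 + 47242559/438 = 2862971297/26718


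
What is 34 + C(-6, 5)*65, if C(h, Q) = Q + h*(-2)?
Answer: 1139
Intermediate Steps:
C(h, Q) = Q - 2*h
34 + C(-6, 5)*65 = 34 + (5 - 2*(-6))*65 = 34 + (5 + 12)*65 = 34 + 17*65 = 34 + 1105 = 1139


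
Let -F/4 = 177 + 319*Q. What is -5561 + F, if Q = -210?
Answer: 261691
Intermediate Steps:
F = 267252 (F = -4*(177 + 319*(-210)) = -4*(177 - 66990) = -4*(-66813) = 267252)
-5561 + F = -5561 + 267252 = 261691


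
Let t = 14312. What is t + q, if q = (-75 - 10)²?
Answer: 21537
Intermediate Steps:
q = 7225 (q = (-85)² = 7225)
t + q = 14312 + 7225 = 21537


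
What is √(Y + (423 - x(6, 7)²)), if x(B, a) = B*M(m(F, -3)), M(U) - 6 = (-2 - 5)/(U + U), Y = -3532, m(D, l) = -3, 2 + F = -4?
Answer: I*√4958 ≈ 70.413*I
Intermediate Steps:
F = -6 (F = -2 - 4 = -6)
M(U) = 6 - 7/(2*U) (M(U) = 6 + (-2 - 5)/(U + U) = 6 - 7*1/(2*U) = 6 - 7/(2*U))
x(B, a) = 43*B/6 (x(B, a) = B*(6 - 7/2/(-3)) = B*(6 - 7/2*(-⅓)) = B*(6 + 7/6) = B*(43/6) = 43*B/6)
√(Y + (423 - x(6, 7)²)) = √(-3532 + (423 - ((43/6)*6)²)) = √(-3532 + (423 - 1*43²)) = √(-3532 + (423 - 1*1849)) = √(-3532 + (423 - 1849)) = √(-3532 - 1426) = √(-4958) = I*√4958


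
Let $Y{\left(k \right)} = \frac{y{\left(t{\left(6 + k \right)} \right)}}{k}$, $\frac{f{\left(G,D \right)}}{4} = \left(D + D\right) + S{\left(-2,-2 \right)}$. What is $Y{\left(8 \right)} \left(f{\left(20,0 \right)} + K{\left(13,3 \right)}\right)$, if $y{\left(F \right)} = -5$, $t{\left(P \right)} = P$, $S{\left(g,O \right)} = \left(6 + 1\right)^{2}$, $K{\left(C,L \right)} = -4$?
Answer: $-120$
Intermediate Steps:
$S{\left(g,O \right)} = 49$ ($S{\left(g,O \right)} = 7^{2} = 49$)
$f{\left(G,D \right)} = 196 + 8 D$ ($f{\left(G,D \right)} = 4 \left(\left(D + D\right) + 49\right) = 4 \left(2 D + 49\right) = 4 \left(49 + 2 D\right) = 196 + 8 D$)
$Y{\left(k \right)} = - \frac{5}{k}$
$Y{\left(8 \right)} \left(f{\left(20,0 \right)} + K{\left(13,3 \right)}\right) = - \frac{5}{8} \left(\left(196 + 8 \cdot 0\right) - 4\right) = \left(-5\right) \frac{1}{8} \left(\left(196 + 0\right) - 4\right) = - \frac{5 \left(196 - 4\right)}{8} = \left(- \frac{5}{8}\right) 192 = -120$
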